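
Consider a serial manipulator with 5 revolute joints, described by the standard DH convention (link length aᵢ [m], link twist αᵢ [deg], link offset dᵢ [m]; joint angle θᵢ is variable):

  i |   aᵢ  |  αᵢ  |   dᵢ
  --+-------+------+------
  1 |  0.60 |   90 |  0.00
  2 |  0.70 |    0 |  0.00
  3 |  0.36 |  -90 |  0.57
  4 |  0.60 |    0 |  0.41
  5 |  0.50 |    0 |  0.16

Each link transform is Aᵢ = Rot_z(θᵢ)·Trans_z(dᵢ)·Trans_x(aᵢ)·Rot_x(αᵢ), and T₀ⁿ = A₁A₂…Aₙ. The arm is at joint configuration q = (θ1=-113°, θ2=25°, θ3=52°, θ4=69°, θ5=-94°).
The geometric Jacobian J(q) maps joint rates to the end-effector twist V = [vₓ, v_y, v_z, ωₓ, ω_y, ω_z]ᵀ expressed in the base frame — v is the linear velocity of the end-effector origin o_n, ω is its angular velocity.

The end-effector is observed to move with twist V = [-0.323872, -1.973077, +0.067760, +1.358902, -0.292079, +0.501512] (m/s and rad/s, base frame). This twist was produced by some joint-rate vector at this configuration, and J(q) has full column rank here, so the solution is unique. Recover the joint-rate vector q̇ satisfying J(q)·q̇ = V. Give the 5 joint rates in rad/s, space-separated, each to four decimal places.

o_n = [-0.5593, -0.7515, 1.4259]
J₁: ẑ×o_n = [0.7515, -0.5593, 0.0000], ω = ẑ
J2: z=[-0.9205, 0.3907, 0.0000] o=[-0.2344, -0.5523, 0.0000] → [0.5571, 1.3125, 0.3103, -0.9205, 0.3907, 0.0000]
J3: z=[-0.9205, 0.3907, 0.0000] o=[-0.4823, -1.1363, 0.2958] → [0.4415, 1.0402, -0.3241, -0.9205, 0.3907, 0.0000]
J4: z=[0.3807, 0.8969, 0.2250] o=[-1.0387, -0.9881, 0.6466] → [0.6457, -0.1888, -0.3399, 0.3807, 0.8969, 0.2250]
J5: z=[0.3807, 0.8969, 0.2250] o=[-0.3858, -0.8838, 0.9483] → [0.3986, -0.2208, 0.2059, 0.3807, 0.8969, 0.2250]
q̇ = J⁺·V = [0.4410, -0.8800, -0.4850, -0.2350, 0.5040]

0.4410 -0.8800 -0.4850 -0.2350 0.5040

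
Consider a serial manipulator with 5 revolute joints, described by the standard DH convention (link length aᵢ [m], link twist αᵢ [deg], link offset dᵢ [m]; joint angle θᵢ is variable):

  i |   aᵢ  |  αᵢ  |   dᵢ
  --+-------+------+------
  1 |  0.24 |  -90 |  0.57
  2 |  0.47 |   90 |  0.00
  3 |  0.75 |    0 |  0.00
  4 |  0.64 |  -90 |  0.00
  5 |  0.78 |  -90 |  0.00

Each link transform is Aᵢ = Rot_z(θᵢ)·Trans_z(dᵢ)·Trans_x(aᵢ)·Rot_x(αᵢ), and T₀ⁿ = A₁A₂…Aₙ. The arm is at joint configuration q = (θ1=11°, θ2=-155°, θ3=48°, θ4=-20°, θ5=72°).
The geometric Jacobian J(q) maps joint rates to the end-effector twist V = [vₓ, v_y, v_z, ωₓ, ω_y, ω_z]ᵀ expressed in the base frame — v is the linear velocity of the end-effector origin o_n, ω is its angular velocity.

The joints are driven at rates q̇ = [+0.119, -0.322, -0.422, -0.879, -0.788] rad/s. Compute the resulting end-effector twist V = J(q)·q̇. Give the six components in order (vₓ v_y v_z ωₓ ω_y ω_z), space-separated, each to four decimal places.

-1.5810 -1.3996 -0.0369 0.4048 -0.9581 1.4545

o_n = [-1.1986, 0.7562, 1.9818]
J₁: ẑ×o_n = [-0.7562, -1.1986, 0.0000], ω = ẑ
J2: z=[-0.1908, 0.9816, 0.0000] o=[0.2356, 0.0458, 0.5700] → [1.3859, 0.2694, 1.2723, -0.1908, 0.9816, 0.0000]
J3: z=[-0.4149, -0.0806, -0.9063] o=[-0.1825, -0.0355, 0.7686] → [0.6196, 1.4242, -0.4104, -0.4149, -0.0806, -0.9063]
J4: z=[-0.4149, -0.0806, -0.9063] o=[-0.7354, 0.4248, 0.9807] → [0.2195, 0.8351, -0.1748, -0.4149, -0.0806, -0.9063]
J5: z=[0.2492, 0.9479, -0.1984] o=[-1.2954, 0.6221, 1.2195] → [0.7492, -0.2092, -0.0584, 0.2492, 0.9479, -0.1984]
V = J·q̇ = [-1.5810, -1.3996, -0.0369, 0.4048, -0.9581, 1.4545]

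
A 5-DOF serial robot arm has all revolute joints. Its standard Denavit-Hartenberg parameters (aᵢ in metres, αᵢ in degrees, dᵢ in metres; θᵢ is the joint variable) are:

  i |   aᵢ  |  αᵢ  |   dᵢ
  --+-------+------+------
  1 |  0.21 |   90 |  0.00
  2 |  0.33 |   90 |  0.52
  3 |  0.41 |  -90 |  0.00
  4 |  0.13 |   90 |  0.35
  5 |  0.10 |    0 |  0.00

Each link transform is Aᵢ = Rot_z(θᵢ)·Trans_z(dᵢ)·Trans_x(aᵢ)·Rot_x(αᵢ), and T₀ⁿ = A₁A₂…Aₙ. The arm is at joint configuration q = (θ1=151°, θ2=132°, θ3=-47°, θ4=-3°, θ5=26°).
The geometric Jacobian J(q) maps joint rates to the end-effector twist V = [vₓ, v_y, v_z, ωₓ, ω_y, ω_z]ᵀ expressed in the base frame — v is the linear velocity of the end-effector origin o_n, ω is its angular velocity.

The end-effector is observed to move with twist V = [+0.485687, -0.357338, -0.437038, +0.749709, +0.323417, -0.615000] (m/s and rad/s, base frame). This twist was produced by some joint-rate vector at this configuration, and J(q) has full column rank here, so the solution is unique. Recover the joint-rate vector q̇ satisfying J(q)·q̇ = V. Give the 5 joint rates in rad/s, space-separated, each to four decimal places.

-0.2770 0.6250 0.1810 0.0750 -0.7790

o_n = [0.5809, 0.0532, 0.7861]
J₁: ẑ×o_n = [-0.0532, 0.5809, 0.0000], ω = ẑ
J2: z=[0.4848, 0.8746, 0.0000] o=[-0.1837, 0.1018, 0.0000] → [0.6875, -0.3811, -0.6923, 0.4848, 0.8746, 0.0000]
J3: z=[-0.6500, 0.3603, 0.6691] o=[0.2616, 0.4496, 0.2452] → [0.4601, 0.5652, 0.1426, -0.6500, 0.3603, 0.6691]
J4: z=[0.7587, 0.3592, 0.5435] o=[0.2798, 0.0966, 0.4530] → [0.1432, -0.0890, -0.1411, 0.7587, 0.3592, 0.5435]
J5: z=[-0.6514, 0.4048, 0.6417] o=[0.5467, 0.1130, 0.7136] → [0.0677, 0.0691, 0.0251, -0.6514, 0.4048, 0.6417]
q̇ = J⁺·V = [-0.2770, 0.6250, 0.1810, 0.0750, -0.7790]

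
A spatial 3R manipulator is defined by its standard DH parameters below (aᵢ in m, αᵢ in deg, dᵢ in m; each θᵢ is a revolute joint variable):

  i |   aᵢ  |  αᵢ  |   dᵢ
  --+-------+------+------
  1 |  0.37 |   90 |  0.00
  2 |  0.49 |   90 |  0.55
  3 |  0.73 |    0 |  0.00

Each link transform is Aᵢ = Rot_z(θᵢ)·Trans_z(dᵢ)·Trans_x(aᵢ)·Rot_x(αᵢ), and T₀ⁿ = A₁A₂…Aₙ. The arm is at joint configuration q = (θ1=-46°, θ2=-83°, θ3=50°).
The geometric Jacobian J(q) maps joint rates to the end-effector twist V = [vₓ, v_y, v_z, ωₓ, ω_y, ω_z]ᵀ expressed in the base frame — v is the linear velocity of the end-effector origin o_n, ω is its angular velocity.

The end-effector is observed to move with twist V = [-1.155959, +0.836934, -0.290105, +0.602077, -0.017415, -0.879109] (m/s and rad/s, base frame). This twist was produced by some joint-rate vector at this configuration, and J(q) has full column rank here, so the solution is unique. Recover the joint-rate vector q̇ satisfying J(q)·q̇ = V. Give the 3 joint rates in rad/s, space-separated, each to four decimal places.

-0.9320 -0.4210 -0.4340

o_n = [-0.4597, -1.1208, -0.9521]
J₁: ẑ×o_n = [1.1208, -0.4597, 0.0000], ω = ẑ
J2: z=[-0.7193, -0.6947, 0.0000] o=[0.2570, -0.2662, 0.0000] → [0.6614, -0.6849, 0.1169, -0.7193, -0.6947, 0.0000]
J3: z=[-0.6895, 0.7140, -0.1219] o=[-0.0971, -0.6912, -0.4863] → [-0.3849, -0.2769, 0.5550, -0.6895, 0.7140, -0.1219]
q̇ = J⁺·V = [-0.9320, -0.4210, -0.4340]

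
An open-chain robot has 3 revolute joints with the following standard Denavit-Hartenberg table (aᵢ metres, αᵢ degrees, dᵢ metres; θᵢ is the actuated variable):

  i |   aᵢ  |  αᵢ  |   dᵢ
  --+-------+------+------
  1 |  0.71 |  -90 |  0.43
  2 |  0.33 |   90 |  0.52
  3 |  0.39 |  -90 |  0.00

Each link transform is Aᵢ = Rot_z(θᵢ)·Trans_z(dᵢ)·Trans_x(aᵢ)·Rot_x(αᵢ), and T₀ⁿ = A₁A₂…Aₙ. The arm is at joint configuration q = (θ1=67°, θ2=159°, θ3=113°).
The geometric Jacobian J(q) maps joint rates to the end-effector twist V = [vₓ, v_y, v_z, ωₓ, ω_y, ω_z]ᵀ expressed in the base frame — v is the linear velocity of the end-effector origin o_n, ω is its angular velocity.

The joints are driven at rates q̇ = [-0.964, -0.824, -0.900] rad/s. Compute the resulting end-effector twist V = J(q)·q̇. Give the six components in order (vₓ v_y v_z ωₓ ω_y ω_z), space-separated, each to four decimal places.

0.5904 0.3992 -0.2524 0.6325 -0.6189 -0.1238

o_n = [-0.5965, 0.8444, 0.3663]
J₁: ẑ×o_n = [-0.8444, -0.5965, 0.0000], ω = ẑ
J2: z=[-0.9205, 0.3907, 0.0000] o=[0.2774, 0.6536, 0.4300] → [-0.0249, -0.0586, 0.1658, -0.9205, 0.3907, 0.0000]
J3: z=[0.1400, 0.3299, -0.9336] o=[-0.3216, 0.5731, 0.3117] → [0.2712, 0.2490, 0.1287, 0.1400, 0.3299, -0.9336]
V = J·q̇ = [0.5904, 0.3992, -0.2524, 0.6325, -0.6189, -0.1238]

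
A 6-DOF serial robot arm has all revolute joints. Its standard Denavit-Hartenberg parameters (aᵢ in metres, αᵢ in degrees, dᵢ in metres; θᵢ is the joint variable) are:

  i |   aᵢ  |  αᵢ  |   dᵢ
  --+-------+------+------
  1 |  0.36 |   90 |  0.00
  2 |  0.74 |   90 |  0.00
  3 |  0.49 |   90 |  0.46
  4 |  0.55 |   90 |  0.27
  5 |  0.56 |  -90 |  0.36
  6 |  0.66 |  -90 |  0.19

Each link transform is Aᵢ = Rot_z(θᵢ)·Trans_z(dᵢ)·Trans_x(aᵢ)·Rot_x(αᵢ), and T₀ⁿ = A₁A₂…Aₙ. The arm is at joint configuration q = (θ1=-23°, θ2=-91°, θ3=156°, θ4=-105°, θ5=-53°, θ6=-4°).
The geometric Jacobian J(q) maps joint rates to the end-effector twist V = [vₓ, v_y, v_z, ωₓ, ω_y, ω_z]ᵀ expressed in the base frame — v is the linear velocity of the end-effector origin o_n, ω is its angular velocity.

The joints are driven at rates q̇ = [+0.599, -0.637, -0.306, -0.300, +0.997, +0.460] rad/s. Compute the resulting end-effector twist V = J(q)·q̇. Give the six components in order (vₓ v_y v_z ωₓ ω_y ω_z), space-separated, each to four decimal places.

o_n = [1.3286, 0.1412, -0.7647]
J₁: ẑ×o_n = [-0.1412, 1.3286, 0.0000], ω = ẑ
J2: z=[-0.3907, -0.9205, 0.0000] o=[0.3314, -0.1407, 0.0000] → [0.7039, -0.2988, 0.8078, -0.3907, -0.9205, 0.0000]
J3: z=[-0.9204, 0.3907, 0.0175] o=[0.3195, -0.1356, -0.7399] → [-0.0145, -0.0052, -0.6490, -0.9204, 0.3907, 0.0175]
J4: z=[-0.3635, -0.8381, -0.4067] o=[-0.1746, -0.1424, -0.2843] → [0.5180, -0.7859, 1.1567, -0.3635, -0.8381, -0.4067]
J5: z=[-0.0989, 0.4688, -0.8778] o=[0.2368, -0.5221, -0.5334] → [0.4738, -0.9812, -0.5774, -0.0989, 0.4688, -0.8778]
J6: z=[0.5211, -0.7271, -0.4470] o=[0.6759, -0.0724, -0.7529] → [0.1041, -0.2855, 0.5858, 0.5211, -0.7271, -0.4470]
V = J·q̇ = [-0.1637, 0.1139, -0.9691, 0.7807, 0.8512, -0.3651]

-0.1637 0.1139 -0.9691 0.7807 0.8512 -0.3651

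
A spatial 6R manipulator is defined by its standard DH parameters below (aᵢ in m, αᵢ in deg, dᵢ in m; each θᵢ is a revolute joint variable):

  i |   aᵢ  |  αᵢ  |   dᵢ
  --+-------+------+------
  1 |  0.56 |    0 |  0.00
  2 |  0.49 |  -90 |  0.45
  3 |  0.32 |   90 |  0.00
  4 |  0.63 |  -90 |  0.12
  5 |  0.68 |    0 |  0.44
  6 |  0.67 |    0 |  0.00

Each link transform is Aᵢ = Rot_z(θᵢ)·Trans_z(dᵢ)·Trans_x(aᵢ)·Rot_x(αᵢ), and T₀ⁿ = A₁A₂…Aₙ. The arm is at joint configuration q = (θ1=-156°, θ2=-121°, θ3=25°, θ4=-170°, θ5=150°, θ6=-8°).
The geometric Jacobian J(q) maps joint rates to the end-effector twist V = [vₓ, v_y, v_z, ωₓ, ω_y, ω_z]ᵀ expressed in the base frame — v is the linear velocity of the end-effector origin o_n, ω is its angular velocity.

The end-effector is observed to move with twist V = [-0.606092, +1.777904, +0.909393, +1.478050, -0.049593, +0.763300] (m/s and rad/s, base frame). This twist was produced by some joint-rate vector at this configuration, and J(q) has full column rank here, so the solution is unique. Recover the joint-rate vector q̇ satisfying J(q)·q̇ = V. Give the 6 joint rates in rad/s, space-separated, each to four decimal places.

o_n = [-0.0415, 0.7387, -0.4934]
J₁: ẑ×o_n = [-0.7387, -0.0415, 0.0000], ω = ẑ
J2: z=[0.0000, 0.0000, 1.0000] o=[-0.5116, -0.2278, 0.0000] → [-0.9664, 0.4701, 0.0000, 0.0000, 0.0000, 1.0000]
J3: z=[-0.9925, 0.1219, 0.0000] o=[-0.4519, 0.2586, 0.4500] → [-0.1150, -0.9364, -0.5265, -0.9925, 0.1219, 0.0000]
J4: z=[0.0515, 0.4195, 0.9063] o=[-0.4165, 0.5464, 0.3148] → [-0.5132, 0.3815, -0.1474, 0.0515, 0.4195, 0.9063]
J5: z=[0.9966, 0.0362, -0.0734] o=[-0.3703, 0.0253, 0.6857] → [0.0097, 1.1510, 0.6990, 0.9966, 0.0362, -0.0734]
J6: z=[0.9966, 0.0362, -0.0734] o=[0.0133, 0.4328, 0.1002] → [0.0010, 0.5956, 0.3068, 0.9966, 0.0362, -0.0734]
q̇ = J⁺·V = [0.3170, 0.4610, -0.7650, 0.0420, 0.7450, -0.0260]

0.3170 0.4610 -0.7650 0.0420 0.7450 -0.0260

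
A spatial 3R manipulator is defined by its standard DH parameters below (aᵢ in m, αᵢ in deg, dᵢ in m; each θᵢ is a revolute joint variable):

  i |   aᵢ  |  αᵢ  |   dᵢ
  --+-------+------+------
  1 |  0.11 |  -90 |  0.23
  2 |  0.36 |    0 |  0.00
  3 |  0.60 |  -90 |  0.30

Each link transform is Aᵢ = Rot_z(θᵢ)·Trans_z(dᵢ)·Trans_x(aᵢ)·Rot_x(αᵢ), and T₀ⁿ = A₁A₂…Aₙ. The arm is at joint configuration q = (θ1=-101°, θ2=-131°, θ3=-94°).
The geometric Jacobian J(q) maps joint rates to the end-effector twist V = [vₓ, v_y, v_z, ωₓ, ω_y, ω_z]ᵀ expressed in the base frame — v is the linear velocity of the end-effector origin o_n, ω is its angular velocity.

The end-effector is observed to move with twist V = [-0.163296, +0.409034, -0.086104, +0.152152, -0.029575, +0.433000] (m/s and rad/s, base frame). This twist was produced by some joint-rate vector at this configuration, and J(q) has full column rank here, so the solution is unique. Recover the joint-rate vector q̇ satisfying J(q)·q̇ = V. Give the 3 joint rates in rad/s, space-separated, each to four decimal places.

o_n = [0.3995, 0.4831, 0.0774]
J₁: ẑ×o_n = [-0.4831, 0.3995, 0.0000], ω = ẑ
J2: z=[0.9816, -0.1908, 0.0000] o=[-0.0210, -0.1080, 0.2300] → [0.0291, 0.1498, 0.6604, 0.9816, -0.1908, 0.0000]
J3: z=[0.9816, -0.1908, 0.0000] o=[0.0241, 0.1239, 0.5017] → [0.0810, 0.4165, 0.4243, 0.9816, -0.1908, 0.0000]
q̇ = J⁺·V = [0.4330, -0.6430, 0.7980]

0.4330 -0.6430 0.7980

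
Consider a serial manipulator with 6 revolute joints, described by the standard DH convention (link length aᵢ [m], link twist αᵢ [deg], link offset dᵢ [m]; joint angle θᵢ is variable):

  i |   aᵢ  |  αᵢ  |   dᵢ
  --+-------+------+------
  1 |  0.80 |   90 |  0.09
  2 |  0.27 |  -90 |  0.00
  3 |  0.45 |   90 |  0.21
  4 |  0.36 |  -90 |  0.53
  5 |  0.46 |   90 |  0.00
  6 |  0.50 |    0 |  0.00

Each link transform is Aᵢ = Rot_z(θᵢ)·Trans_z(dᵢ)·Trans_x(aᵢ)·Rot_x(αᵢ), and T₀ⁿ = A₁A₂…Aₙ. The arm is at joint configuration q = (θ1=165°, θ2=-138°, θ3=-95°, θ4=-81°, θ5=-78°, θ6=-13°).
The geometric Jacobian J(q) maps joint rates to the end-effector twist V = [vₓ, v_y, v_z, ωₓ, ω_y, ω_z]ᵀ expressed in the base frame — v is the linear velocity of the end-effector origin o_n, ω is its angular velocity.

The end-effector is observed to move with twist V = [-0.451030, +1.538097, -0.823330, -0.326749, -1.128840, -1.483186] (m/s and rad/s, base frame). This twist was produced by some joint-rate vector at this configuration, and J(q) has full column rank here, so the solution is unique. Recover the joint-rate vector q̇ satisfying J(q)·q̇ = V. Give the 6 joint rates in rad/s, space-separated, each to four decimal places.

-0.6730 -0.6410 0.4290 -0.5350 -0.5410 0.2830

o_n = [-1.3389, 0.6667, 1.1709]
J₁: ẑ×o_n = [-0.6667, -1.3389, 0.0000], ω = ẑ
J2: z=[0.2588, 0.9659, 0.0000] o=[-0.7727, 0.2071, 0.0900] → [1.0440, -0.2797, 0.6659, 0.2588, 0.9659, 0.0000]
J3: z=[-0.6463, 0.1732, -0.7431] o=[-0.5789, 0.1551, -0.0907] → [0.5987, 1.3802, -0.1990, -0.6463, 0.1732, -0.7431]
J4: z=[-0.7376, 0.1074, 0.6666] o=[-0.6268, 0.6320, -0.2205] → [0.1263, 0.5516, 0.0509, -0.7376, 0.1074, 0.6666]
J5: z=[0.0918, 0.9941, -0.0587] o=[-0.7769, 0.6825, 0.4003] → [0.7650, -0.0377, 0.5572, 0.0918, 0.9941, -0.0587]
J6: z=[-0.8077, 0.0398, -0.5883] o=[-1.0449, 0.7292, 0.7713] → [-0.0208, 0.4957, 0.0621, -0.8077, 0.0398, -0.5883]
q̇ = J⁺·V = [-0.6730, -0.6410, 0.4290, -0.5350, -0.5410, 0.2830]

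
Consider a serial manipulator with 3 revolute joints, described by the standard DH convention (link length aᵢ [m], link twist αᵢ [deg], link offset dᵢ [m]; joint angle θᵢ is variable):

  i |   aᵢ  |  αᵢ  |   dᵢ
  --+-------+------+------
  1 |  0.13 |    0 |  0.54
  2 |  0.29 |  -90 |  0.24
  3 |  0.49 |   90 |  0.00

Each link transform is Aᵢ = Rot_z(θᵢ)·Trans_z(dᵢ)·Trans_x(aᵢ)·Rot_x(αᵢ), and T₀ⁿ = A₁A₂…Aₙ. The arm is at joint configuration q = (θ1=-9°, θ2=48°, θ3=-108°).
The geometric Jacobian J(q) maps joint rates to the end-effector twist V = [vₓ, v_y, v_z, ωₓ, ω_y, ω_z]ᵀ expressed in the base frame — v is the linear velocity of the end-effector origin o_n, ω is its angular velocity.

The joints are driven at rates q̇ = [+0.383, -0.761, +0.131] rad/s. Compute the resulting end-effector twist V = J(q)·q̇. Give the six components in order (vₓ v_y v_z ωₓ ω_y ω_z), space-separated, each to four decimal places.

o_n = [0.2361, 0.0669, 1.2460]
J₁: ẑ×o_n = [-0.0669, 0.2361, 0.0000], ω = ẑ
J2: z=[0.0000, 0.0000, 1.0000] o=[0.1284, -0.0203, 0.5400] → [-0.0872, 0.1077, 0.0000, 0.0000, 0.0000, 1.0000]
J3: z=[-0.6293, 0.7771, 0.0000] o=[0.3538, 0.1622, 0.7800] → [0.3622, 0.2933, 0.1514, -0.6293, 0.7771, 0.0000]
V = J·q̇ = [0.0882, 0.0469, 0.0198, -0.0824, 0.1018, -0.3780]

0.0882 0.0469 0.0198 -0.0824 0.1018 -0.3780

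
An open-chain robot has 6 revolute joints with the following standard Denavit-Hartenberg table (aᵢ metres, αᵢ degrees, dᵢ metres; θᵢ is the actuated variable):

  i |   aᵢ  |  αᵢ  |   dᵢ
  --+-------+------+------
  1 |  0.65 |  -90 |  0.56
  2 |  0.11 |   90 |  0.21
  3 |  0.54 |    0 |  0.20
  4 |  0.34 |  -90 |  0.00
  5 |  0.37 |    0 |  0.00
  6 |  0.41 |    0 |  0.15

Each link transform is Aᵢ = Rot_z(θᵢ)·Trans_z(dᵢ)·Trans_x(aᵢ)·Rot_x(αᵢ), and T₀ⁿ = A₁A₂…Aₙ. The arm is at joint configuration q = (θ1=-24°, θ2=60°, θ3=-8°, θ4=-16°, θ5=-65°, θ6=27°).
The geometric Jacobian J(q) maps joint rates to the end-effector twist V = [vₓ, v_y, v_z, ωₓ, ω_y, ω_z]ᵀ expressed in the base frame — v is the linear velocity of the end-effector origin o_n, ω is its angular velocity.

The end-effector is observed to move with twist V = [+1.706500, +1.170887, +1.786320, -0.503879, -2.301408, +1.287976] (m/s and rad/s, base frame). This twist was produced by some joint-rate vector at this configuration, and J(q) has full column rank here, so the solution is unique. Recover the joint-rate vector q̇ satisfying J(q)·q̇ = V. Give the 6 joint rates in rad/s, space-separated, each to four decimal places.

0.2440 -0.8110 0.4520 0.4820 -0.6980 -0.9400

o_n = [1.8564, -0.8937, -0.3056]
J₁: ẑ×o_n = [0.8937, 1.8564, -0.0000], ω = ẑ
J2: z=[0.4067, 0.9135, 0.0000] o=[0.5938, -0.2644, 0.5600] → [-0.7908, 0.3521, -1.4094, 0.4067, 0.9135, 0.0000]
J3: z=[0.7912, -0.3522, 0.5000] o=[0.7295, -0.0949, 0.4647] → [0.6708, 1.1729, -0.2351, 0.7912, -0.3522, 0.5000]
J4: z=[0.7912, -0.3522, 0.5000] o=[1.1014, -0.3428, 0.1016] → [0.4190, 0.6997, -0.1700, 0.7912, -0.3522, 0.5000]
J5: z=[0.5574, 0.7518, -0.3522] o=[1.1870, -0.5323, -0.1674] → [-0.2313, -0.1587, -0.7047, 0.5574, 0.7518, -0.3522]
J6: z=[0.5574, 0.7518, -0.3522] o=[1.4917, -0.7375, -0.1234] → [-0.1920, -0.0269, -0.3612, 0.5574, 0.7518, -0.3522]
q̇ = J⁺·V = [0.2440, -0.8110, 0.4520, 0.4820, -0.6980, -0.9400]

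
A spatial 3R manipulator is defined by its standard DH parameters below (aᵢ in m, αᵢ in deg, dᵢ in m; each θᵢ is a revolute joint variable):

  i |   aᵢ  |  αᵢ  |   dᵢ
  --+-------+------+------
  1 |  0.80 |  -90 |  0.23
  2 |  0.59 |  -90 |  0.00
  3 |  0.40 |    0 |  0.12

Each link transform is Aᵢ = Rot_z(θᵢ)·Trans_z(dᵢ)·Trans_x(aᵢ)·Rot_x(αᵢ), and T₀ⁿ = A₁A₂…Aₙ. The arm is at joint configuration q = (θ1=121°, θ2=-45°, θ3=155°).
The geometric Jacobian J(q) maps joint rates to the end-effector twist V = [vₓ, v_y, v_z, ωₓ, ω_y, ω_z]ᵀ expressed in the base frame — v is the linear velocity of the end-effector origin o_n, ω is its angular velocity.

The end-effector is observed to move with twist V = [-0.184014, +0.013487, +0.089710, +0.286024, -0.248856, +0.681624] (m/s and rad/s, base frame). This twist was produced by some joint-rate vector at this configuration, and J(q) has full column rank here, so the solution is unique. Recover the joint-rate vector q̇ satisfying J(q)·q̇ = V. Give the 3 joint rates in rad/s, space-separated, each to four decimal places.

0.3210 -0.1170 -0.5100

o_n = [-0.3937, 0.9834, 0.3060]
J₁: ẑ×o_n = [-0.9834, -0.3937, 0.0000], ω = ẑ
J2: z=[-0.8572, -0.5150, 0.0000] o=[-0.4120, 0.6857, 0.2300] → [-0.0391, 0.0651, -0.2457, -0.8572, -0.5150, 0.0000]
J3: z=[-0.3642, 0.6061, -0.7071] o=[-0.6269, 1.0433, 0.6472] → [-0.2492, -0.2892, -0.1195, -0.3642, 0.6061, -0.7071]
q̇ = J⁺·V = [0.3210, -0.1170, -0.5100]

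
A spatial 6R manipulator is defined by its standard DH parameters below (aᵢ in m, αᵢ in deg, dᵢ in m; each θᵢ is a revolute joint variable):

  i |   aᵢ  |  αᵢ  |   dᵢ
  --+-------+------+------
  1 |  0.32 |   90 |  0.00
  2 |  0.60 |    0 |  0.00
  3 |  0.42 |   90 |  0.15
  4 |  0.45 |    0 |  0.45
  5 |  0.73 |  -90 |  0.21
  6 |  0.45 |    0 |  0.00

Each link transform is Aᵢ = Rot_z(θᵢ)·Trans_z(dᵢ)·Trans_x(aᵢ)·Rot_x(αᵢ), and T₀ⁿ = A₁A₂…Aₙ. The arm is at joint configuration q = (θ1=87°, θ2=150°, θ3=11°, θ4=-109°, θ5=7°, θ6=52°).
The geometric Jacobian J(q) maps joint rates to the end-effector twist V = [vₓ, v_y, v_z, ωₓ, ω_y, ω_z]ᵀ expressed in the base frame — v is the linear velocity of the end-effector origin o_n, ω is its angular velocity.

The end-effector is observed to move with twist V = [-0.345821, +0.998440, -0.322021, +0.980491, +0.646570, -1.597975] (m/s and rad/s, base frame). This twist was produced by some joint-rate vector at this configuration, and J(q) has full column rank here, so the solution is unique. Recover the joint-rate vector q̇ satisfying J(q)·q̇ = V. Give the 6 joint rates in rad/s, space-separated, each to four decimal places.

o_n = [-1.2672, -0.0946, 0.6096]
J₁: ẑ×o_n = [0.0946, -1.2672, 0.0000], ω = ẑ
J2: z=[0.9986, -0.0523, 0.0000] o=[0.0167, 0.3196, 0.0000] → [-0.0319, -0.6088, -0.4808, 0.9986, -0.0523, 0.0000]
J3: z=[0.9986, -0.0523, 0.0000] o=[-0.0104, -0.1993, 0.3000] → [-0.0162, -0.3092, 0.0388, 0.9986, -0.0523, 0.0000]
J4: z=[0.0170, 0.3251, 0.9455] o=[0.1186, -0.6038, 0.4367] → [-0.4252, -1.3132, 0.4592, 0.0170, 0.3251, 0.9455]
J5: z=[0.0170, 0.3251, 0.9455] o=[-0.2914, -0.2969, 0.8145] → [-0.2578, -0.9191, 0.3207, 0.0170, 0.3251, 0.9455]
J6: z=[-0.2560, -0.9127, 0.3185] o=[-0.9934, -0.0479, 0.9637] → [0.3380, -0.1778, -0.2380, -0.2560, -0.9127, 0.3185]
q̇ = J⁺·V = [-0.7710, 0.8780, -0.1300, 0.4140, -0.9690, -0.9490]

-0.7710 0.8780 -0.1300 0.4140 -0.9690 -0.9490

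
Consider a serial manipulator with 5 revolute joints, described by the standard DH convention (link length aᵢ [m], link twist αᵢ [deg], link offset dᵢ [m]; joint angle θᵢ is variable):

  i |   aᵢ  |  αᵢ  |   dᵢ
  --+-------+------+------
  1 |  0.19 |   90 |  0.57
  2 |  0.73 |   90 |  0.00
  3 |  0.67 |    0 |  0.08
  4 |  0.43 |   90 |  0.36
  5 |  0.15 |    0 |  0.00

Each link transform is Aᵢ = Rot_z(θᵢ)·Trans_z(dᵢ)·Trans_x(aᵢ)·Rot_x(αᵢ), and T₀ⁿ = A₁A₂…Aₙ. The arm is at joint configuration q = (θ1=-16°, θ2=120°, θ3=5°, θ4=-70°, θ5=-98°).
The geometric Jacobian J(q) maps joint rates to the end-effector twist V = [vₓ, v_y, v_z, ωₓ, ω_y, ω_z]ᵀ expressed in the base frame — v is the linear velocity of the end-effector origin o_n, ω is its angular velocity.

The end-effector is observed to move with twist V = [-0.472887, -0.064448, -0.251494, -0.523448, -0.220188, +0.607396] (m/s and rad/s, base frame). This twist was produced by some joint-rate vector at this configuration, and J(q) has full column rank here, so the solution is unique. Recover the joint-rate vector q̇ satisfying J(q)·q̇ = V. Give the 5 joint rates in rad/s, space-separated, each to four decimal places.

o_n = [-0.2434, 0.3948, 2.0757]
J₁: ẑ×o_n = [-0.3948, -0.2434, 0.0000], ω = ẑ
J2: z=[-0.2756, -0.9613, 0.0000] o=[0.1826, -0.0524, 0.5700] → [-1.4474, 0.4150, -0.5328, -0.2756, -0.9613, 0.0000]
J3: z=[0.8325, -0.2387, 0.5000] o=[-0.1682, 0.0482, 1.2022] → [-0.3818, -0.7647, 0.2705, 0.8325, -0.2387, 0.5000]
J4: z=[0.8325, -0.2387, 0.5000] o=[-0.4385, 0.0650, 1.8202] → [-0.2259, -0.1151, 0.3211, 0.8325, -0.2387, 0.5000]
J5: z=[0.5521, 0.2813, -0.7849] o=[-0.1187, 0.3787, 2.1576] → [-0.0104, 0.1430, 0.0439, 0.5521, 0.2813, -0.7849]
q̇ = J⁺·V = [0.5510, 0.2300, 0.0370, -0.3920, -0.2980]

0.5510 0.2300 0.0370 -0.3920 -0.2980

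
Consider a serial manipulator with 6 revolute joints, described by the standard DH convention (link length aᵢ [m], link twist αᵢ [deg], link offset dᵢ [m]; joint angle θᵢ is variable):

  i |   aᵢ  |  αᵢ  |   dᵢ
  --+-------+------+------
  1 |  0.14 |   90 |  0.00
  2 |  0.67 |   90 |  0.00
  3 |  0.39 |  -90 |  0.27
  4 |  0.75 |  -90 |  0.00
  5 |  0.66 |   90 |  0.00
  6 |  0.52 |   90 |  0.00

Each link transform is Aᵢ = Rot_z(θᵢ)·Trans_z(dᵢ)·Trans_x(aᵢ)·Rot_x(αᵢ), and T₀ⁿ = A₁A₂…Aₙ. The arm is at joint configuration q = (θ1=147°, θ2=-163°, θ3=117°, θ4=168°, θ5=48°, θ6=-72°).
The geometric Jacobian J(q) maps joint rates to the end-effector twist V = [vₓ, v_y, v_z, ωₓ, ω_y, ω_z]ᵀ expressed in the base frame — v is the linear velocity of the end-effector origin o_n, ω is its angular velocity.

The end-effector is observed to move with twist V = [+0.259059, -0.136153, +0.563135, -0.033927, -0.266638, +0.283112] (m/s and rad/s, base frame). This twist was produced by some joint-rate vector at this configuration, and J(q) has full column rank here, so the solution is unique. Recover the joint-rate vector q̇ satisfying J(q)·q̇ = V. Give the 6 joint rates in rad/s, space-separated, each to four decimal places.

-0.2620 -0.2700 0.0630 0.1630 0.4720 -0.1990

o_n = [0.7937, -1.0118, -0.9207]
J₁: ẑ×o_n = [1.0118, 0.7937, -0.0000], ω = ẑ
J2: z=[0.5446, 0.8387, 0.0000] o=[-0.1174, 0.0762, 0.0000] → [-0.7722, 0.5015, -1.3567, 0.5446, 0.8387, 0.0000]
J3: z=[0.2452, -0.1592, 0.9563] o=[0.4199, -0.2727, -0.1959] → [0.8222, 0.5351, -0.1217, 0.2452, -0.1592, 0.9563]
J4: z=[-0.9619, 0.0833, 0.2605] o=[0.5334, 0.0679, 0.1141] → [0.1950, -0.9276, 1.0168, -0.9619, 0.0833, 0.2605]
J5: z=[0.2147, -0.3603, 0.9078] o=[0.4063, -0.6289, -0.1324] → [0.6316, 0.5209, 0.0574, 0.2147, -0.3603, 0.9078]
J6: z=[-0.7696, -0.6347, -0.0699] o=[0.8032, -1.0801, -0.4053] → [0.3319, -0.3960, -0.0586, -0.7696, -0.6347, -0.0699]
q̇ = J⁺·V = [-0.2620, -0.2700, 0.0630, 0.1630, 0.4720, -0.1990]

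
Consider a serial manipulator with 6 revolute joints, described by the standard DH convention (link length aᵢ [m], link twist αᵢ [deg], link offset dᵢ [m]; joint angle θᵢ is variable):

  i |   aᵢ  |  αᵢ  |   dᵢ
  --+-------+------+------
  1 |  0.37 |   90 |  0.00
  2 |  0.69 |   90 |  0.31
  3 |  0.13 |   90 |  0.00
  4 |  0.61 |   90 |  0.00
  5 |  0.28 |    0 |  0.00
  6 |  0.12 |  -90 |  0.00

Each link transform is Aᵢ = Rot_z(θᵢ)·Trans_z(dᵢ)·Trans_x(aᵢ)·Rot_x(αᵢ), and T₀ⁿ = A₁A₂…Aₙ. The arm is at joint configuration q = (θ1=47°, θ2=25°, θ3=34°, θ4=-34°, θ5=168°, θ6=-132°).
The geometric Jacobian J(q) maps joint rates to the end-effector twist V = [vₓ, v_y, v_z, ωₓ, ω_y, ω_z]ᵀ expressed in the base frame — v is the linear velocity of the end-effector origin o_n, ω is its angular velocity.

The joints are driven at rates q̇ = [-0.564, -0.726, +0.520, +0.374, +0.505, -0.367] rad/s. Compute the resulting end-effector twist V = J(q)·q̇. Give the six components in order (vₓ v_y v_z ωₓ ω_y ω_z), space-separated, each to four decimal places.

0.9756 -0.6138 -0.8812 -0.5827 0.9576 -0.8702

o_n = [1.2529, 0.6444, 0.7130]
J₁: ẑ×o_n = [-0.6444, 1.2529, 0.0000], ω = ẑ
J2: z=[0.7314, -0.6820, 0.0000] o=[0.2523, 0.2706, 0.0000] → [-0.4862, -0.5214, 0.9557, 0.7314, -0.6820, 0.0000]
J3: z=[0.2882, 0.3091, -0.9063] o=[0.9055, 0.5165, 0.2916] → [0.2461, -0.4362, -0.0705, 0.2882, 0.3091, -0.9063]
J4: z=[-0.2607, 0.9361, 0.2363] o=[1.0253, 0.5384, 0.3372] → [0.3267, 0.1517, -0.2406, -0.2607, 0.9361, 0.2363]
J5: z=[-0.7542, -0.3503, 0.5554] o=[1.3930, 0.5180, 0.8235] → [-0.0315, -0.1612, -0.1444, -0.7542, -0.3503, 0.5554]
J6: z=[-0.7542, -0.3503, 0.5554] o=[1.2127, 0.5816, 0.6189] → [-0.0678, 0.0932, -0.0333, -0.7542, -0.3503, 0.5554]
V = J·q̇ = [0.9756, -0.6138, -0.8812, -0.5827, 0.9576, -0.8702]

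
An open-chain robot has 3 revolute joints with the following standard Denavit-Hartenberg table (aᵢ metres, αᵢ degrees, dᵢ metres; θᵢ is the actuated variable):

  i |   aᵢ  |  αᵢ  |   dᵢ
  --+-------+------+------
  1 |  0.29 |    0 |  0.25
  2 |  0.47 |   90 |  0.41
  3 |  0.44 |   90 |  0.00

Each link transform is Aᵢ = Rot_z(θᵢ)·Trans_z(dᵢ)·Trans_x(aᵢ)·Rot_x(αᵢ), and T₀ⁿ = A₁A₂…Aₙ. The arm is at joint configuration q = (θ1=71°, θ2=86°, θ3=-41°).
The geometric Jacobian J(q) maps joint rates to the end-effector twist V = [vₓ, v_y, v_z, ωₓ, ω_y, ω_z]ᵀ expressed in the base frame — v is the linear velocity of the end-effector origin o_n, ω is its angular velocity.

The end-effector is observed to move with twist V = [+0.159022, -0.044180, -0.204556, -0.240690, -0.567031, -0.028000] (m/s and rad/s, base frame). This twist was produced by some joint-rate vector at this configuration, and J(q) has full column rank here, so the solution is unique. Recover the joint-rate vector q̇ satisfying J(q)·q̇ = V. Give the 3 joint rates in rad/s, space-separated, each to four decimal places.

o_n = [-0.6439, 0.5876, 0.3713]
J₁: ẑ×o_n = [-0.5876, -0.6439, 0.0000], ω = ẑ
J2: z=[0.0000, 0.0000, 1.0000] o=[0.0944, 0.2742, 0.2500] → [-0.3134, -0.7383, 0.0000, 0.0000, 0.0000, 1.0000]
J3: z=[0.3907, 0.9205, 0.0000] o=[-0.3382, 0.4578, 0.6600] → [-0.2657, 0.1128, 0.3321, 0.3907, 0.9205, 0.0000]
q̇ = J⁺·V = [0.0490, -0.0770, -0.6160]

0.0490 -0.0770 -0.6160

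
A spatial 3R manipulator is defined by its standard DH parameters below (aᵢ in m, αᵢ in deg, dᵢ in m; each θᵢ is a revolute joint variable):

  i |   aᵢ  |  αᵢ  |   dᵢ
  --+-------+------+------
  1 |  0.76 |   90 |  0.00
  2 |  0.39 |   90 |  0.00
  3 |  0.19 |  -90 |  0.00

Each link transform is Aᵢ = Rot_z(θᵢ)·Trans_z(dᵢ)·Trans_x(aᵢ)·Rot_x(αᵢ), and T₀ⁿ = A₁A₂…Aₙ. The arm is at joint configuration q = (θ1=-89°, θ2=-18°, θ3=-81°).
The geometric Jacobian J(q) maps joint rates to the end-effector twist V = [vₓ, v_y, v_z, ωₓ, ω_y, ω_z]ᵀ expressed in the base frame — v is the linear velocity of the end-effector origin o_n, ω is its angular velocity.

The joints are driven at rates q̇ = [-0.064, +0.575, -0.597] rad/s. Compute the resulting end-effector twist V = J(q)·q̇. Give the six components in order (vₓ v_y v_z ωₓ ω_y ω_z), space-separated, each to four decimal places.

-0.0568 0.0190 0.2641 -0.5717 -0.1945 0.5038

o_n = [0.2079, -1.1557, -0.1297]
J₁: ẑ×o_n = [1.1557, 0.2079, -0.0000], ω = ẑ
J2: z=[-0.9998, -0.0175, 0.0000] o=[0.0133, -0.7599, 0.0000] → [0.0023, -0.1297, 0.3992, -0.9998, -0.0175, 0.0000]
J3: z=[-0.0054, 0.3090, -0.9511] o=[0.0197, -1.1307, -0.1205] → [-0.0266, -0.1790, -0.0580, -0.0054, 0.3090, -0.9511]
V = J·q̇ = [-0.0568, 0.0190, 0.2641, -0.5717, -0.1945, 0.5038]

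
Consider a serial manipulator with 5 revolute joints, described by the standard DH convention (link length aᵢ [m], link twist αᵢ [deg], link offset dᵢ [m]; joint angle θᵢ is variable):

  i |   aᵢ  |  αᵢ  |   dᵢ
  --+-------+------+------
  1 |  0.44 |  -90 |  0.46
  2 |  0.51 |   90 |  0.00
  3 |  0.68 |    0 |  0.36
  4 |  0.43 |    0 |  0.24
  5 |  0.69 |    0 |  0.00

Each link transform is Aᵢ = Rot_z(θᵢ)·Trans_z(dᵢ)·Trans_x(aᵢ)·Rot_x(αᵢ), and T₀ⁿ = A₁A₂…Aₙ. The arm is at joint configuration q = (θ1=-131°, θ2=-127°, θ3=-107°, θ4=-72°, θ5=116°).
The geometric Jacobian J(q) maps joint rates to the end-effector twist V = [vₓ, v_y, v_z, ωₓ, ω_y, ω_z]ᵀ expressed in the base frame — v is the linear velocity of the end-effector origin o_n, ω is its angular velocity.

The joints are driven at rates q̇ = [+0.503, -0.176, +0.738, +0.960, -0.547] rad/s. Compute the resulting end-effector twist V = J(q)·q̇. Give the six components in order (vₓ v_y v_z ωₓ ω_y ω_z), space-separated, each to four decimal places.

o_n = [-0.8579, 0.9528, 0.2543]
J₁: ẑ×o_n = [-0.9528, -0.8579, 0.0000], ω = ẑ
J2: z=[0.7547, -0.6561, 0.0000] o=[-0.2887, -0.3321, 0.4600] → [0.1350, 0.1553, 0.5962, 0.7547, -0.6561, 0.0000]
J3: z=[0.5240, 0.6027, -0.6018] o=[-0.0873, -0.1004, 0.8673] → [0.2643, 0.7850, 1.0163, 0.5240, 0.6027, -0.6018]
J4: z=[0.5240, 0.6027, -0.6018] o=[-0.4680, 0.4529, 0.4919] → [0.1576, 0.3592, 0.4970, 0.5240, 0.6027, -0.6018]
J5: z=[0.5240, 0.6027, -0.6018] o=[-0.5176, 0.4072, 0.0041] → [0.4792, 0.0737, 0.4910, 0.5240, 0.6027, -0.6018]
V = J·q̇ = [-0.4187, 0.4250, 0.8537, 0.4702, 0.8092, -0.1897]

-0.4187 0.4250 0.8537 0.4702 0.8092 -0.1897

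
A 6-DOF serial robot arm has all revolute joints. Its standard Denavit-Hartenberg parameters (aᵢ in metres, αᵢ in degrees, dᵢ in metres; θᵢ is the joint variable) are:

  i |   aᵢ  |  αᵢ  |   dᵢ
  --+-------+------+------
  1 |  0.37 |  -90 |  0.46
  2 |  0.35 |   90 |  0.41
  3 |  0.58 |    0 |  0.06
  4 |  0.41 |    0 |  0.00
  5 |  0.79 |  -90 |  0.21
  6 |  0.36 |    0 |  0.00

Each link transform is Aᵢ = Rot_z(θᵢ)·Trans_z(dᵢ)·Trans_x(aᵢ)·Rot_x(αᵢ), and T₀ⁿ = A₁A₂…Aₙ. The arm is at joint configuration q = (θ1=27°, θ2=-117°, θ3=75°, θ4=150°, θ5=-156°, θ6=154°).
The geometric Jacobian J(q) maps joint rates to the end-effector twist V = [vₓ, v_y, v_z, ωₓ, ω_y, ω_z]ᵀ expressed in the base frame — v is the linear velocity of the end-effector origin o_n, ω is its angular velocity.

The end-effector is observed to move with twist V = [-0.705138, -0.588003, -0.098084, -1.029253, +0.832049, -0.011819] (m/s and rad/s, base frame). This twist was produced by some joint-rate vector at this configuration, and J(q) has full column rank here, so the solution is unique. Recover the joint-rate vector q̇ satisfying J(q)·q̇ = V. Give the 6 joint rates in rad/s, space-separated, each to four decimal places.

0.9870 0.9610 0.4840 0.9930 -0.5430 0.6910

o_n = [-0.4186, 1.0390, 0.7453]
J₁: ẑ×o_n = [-1.0390, -0.4186, 0.0000], ω = ẑ
J2: z=[-0.4540, 0.8910, 0.0000] o=[0.3297, 0.1680, 0.4600] → [0.2542, 0.1295, 0.2713, -0.4540, 0.8910, 0.0000]
J3: z=[-0.7939, -0.4045, -0.4540] o=[0.0020, 0.4612, 0.7719] → [0.2731, 0.1698, -0.6289, -0.7939, -0.4045, -0.4540]
J4: z=[-0.7939, -0.4045, -0.4540] o=[-0.3607, 0.9051, 0.8784] → [0.1146, -0.0794, -0.1297, -0.7939, -0.4045, -0.4540]
J5: z=[-0.7939, -0.4045, -0.4540] o=[-0.1118, 0.7066, 0.6201] → [0.1003, 0.2387, -0.3880, -0.7939, -0.4045, -0.4540]
J6: z=[0.2149, 0.5117, -0.8318] o=[-0.7279, 1.2204, 0.7770] → [-0.1671, -0.2505, -0.1973, 0.2149, 0.5117, -0.8318]
q̇ = J⁺·V = [0.9870, 0.9610, 0.4840, 0.9930, -0.5430, 0.6910]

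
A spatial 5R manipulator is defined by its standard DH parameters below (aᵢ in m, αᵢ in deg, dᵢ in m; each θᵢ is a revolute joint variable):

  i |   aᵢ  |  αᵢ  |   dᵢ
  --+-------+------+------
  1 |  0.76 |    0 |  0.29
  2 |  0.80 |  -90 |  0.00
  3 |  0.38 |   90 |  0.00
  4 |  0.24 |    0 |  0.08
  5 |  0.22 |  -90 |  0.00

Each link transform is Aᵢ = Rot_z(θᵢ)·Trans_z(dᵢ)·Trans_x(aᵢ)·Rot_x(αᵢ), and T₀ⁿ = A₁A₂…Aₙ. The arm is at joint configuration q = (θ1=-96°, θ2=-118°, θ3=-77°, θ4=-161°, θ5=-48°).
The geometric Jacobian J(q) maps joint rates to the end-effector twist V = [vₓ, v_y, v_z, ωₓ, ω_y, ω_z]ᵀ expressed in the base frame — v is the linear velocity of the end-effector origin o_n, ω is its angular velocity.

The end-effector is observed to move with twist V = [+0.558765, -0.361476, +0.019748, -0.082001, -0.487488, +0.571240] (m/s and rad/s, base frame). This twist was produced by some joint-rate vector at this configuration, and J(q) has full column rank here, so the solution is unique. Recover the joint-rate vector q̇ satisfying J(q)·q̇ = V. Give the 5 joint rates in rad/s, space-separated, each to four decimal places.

0.9490 -0.4250 0.4500 0.0330 0.1770

o_n = [-0.6867, -0.3807, 0.2697]
J₁: ẑ×o_n = [0.3807, -0.6867, 0.0000], ω = ẑ
J2: z=[0.0000, 0.0000, 1.0000] o=[-0.0794, -0.7558, 0.2900] → [-0.3752, -0.6072, 0.0000, 0.0000, 0.0000, 1.0000]
J3: z=[-0.5592, -0.8290, 0.0000] o=[-0.7427, -0.3085, 0.2900] → [0.0169, -0.0114, 0.0868, -0.5592, -0.8290, 0.0000]
J4: z=[0.8078, -0.5449, 0.2250] o=[-0.8135, -0.2607, 0.6603] → [0.2398, 0.3441, -0.0278, 0.8078, -0.5449, 0.2250]
J5: z=[0.8078, -0.5449, 0.2250] o=[-0.6629, -0.2680, 0.4571] → [0.1275, 0.1461, -0.1039, 0.8078, -0.5449, 0.2250]
q̇ = J⁺·V = [0.9490, -0.4250, 0.4500, 0.0330, 0.1770]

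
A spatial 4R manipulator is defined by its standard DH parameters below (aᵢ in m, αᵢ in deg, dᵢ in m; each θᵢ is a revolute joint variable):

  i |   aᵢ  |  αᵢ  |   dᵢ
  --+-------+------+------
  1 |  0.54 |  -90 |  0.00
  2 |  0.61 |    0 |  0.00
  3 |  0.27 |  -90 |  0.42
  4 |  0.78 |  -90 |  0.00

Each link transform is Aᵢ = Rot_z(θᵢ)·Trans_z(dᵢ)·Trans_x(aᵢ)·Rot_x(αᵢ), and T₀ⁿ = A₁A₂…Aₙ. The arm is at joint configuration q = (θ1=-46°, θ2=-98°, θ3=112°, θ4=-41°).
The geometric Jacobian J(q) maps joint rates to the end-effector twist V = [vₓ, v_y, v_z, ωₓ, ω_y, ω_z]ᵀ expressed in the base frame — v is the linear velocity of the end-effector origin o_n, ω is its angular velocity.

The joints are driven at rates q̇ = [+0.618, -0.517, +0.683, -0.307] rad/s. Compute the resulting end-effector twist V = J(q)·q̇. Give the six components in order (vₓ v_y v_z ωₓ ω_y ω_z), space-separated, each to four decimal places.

-0.0441 1.4519 -0.1442 0.1710 0.0619 0.9159

o_n = [1.5651, -0.2795, 0.3963]
J₁: ẑ×o_n = [0.2795, 1.5651, -0.0000], ω = ẑ
J2: z=[0.7193, 0.6947, 0.0000] o=[0.3751, -0.3884, 0.0000] → [0.2753, -0.2851, -0.7483, 0.7193, 0.6947, 0.0000]
J3: z=[0.7193, 0.6947, 0.0000] o=[0.3161, -0.3274, 0.6041] → [-0.1443, 0.1494, -0.8332, 0.7193, 0.6947, 0.0000]
J4: z=[-0.1681, 0.1740, -0.9703] o=[0.8003, -0.2241, 0.5387] → [-0.0785, -0.7661, -0.1238, -0.1681, 0.1740, -0.9703]
V = J·q̇ = [-0.0441, 1.4519, -0.1442, 0.1710, 0.0619, 0.9159]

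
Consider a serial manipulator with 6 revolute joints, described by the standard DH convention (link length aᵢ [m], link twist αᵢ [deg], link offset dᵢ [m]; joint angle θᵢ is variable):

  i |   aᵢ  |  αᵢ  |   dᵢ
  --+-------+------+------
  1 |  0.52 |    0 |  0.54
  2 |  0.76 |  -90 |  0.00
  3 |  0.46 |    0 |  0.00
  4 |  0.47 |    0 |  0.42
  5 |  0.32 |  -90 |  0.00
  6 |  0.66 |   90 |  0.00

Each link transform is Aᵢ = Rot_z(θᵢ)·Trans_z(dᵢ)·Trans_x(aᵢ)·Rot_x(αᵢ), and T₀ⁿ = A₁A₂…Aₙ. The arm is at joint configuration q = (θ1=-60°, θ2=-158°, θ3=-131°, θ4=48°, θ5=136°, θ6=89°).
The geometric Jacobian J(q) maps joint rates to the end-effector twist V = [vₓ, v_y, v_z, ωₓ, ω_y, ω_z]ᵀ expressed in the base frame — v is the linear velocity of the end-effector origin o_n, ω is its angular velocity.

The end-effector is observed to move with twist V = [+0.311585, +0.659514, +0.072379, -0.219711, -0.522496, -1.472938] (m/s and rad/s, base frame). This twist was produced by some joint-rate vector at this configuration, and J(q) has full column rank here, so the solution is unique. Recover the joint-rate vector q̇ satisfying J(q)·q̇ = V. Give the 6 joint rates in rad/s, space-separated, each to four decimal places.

o_n = [-0.1557, 0.1789, 1.0889]
J₁: ẑ×o_n = [-0.1789, -0.1557, 0.0000], ω = ẑ
J2: z=[0.0000, 0.0000, 1.0000] o=[0.2600, -0.4503, 0.5400] → [-0.6292, -0.4157, 0.0000, 0.0000, 0.0000, 1.0000]
J3: z=[-0.6157, -0.7880, 0.0000] o=[-0.3389, 0.0176, 0.5400] → [-0.4325, 0.3379, 0.0450, -0.6157, -0.7880, 0.0000]
J4: z=[-0.6157, -0.7880, 0.0000] o=[-0.1011, -0.1682, 0.8872] → [-0.1590, 0.1242, -0.2568, -0.6157, -0.7880, 0.0000]
J5: z=[-0.6157, -0.7880, 0.0000] o=[-0.4048, -0.4639, 1.3537] → [0.2086, -0.1630, -0.1995, -0.6157, -0.7880, 0.0000]
J6: z=[0.6293, -0.4917, -0.6018] o=[-0.5565, -0.3454, 1.0981] → [0.3200, -0.2354, 0.5270, 0.6293, -0.4917, -0.6018]
q̇ = J⁺·V = [-0.5470, -0.8140, 0.4560, 0.4890, -0.3980, 0.1860]

-0.5470 -0.8140 0.4560 0.4890 -0.3980 0.1860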